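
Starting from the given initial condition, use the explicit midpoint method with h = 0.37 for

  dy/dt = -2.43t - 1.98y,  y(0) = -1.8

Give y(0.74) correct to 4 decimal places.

-0.9829

Midpoint: k1 = f(t_n, y_n); k2 = f(t_n + h/2, y_n + (h/2)·k1); y_{n+1} = y_n + h·k2.
t=0.000000, y=-1.800000:
  k1 = f(0.000000, -1.800000) = 3.564000
  k2 = f(0.185000, -1.140660) = 1.808957
  y ← -1.800000 + 0.37·1.808957 = -1.130686
t=0.370000, y=-1.130686:
  k1 = f(0.370000, -1.130686) = 1.339658
  k2 = f(0.555000, -0.882849) = 0.399391
  y ← -1.130686 + 0.37·0.399391 = -0.982911
y(0.74) ≈ -0.9829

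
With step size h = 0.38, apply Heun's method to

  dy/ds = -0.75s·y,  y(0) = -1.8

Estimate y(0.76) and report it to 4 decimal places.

-1.4459

Heun: k1 = f(s_n, y_n); k2 = f(s_n + h, y_n + h·k1); y_{n+1} = y_n + (h/2)·(k1 + k2).
s=0.000000, y=-1.800000:
  k1 = f(0.000000, -1.800000) = 0.000000
  k2 = f(0.380000, -1.800000) = 0.513000
  y ← -1.800000 + (0.38/2)·(0.000000 + 0.513000) = -1.702530
s=0.380000, y=-1.702530:
  k1 = f(0.380000, -1.702530) = 0.485221
  k2 = f(0.760000, -1.518146) = 0.865343
  y ← -1.702530 + (0.38/2)·(0.485221 + 0.865343) = -1.445923
y(0.76) ≈ -1.4459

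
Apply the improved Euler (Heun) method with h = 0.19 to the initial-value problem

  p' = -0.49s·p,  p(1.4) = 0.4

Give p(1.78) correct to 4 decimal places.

Heun: k1 = f(s_n, p_n); k2 = f(s_n + h, p_n + h·k1); p_{n+1} = p_n + (h/2)·(k1 + k2).
s=1.400000, p=0.400000:
  k1 = f(1.400000, 0.400000) = -0.274400
  k2 = f(1.590000, 0.347864) = -0.271021
  p ← 0.400000 + (0.19/2)·(-0.274400 + (-0.271021)) = 0.348185
s=1.590000, p=0.348185:
  k1 = f(1.590000, 0.348185) = -0.271271
  k2 = f(1.780000, 0.296644) = -0.258732
  p ← 0.348185 + (0.19/2)·(-0.271271 + (-0.258732)) = 0.297835
p(1.78) ≈ 0.2978

0.2978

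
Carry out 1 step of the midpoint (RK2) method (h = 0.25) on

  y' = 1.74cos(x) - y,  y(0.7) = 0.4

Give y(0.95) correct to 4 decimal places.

0.5661

Midpoint: k1 = f(x_n, y_n); k2 = f(x_n + h/2, y_n + (h/2)·k1); y_{n+1} = y_n + h·k2.
x=0.700000, y=0.400000:
  k1 = f(0.700000, 0.400000) = 0.930825
  k2 = f(0.825000, 0.516353) = 0.664336
  y ← 0.400000 + 0.25·0.664336 = 0.566084
y(0.95) ≈ 0.5661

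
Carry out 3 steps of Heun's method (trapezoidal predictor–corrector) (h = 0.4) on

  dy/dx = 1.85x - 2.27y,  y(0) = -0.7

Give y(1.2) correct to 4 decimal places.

Heun: k1 = f(x_n, y_n); k2 = f(x_n + h, y_n + h·k1); y_{n+1} = y_n + (h/2)·(k1 + k2).
x=0.000000, y=-0.700000:
  k1 = f(0.000000, -0.700000) = 1.589000
  k2 = f(0.400000, -0.064400) = 0.886188
  y ← -0.700000 + (0.4/2)·(1.589000 + 0.886188) = -0.204962
x=0.400000, y=-0.204962:
  k1 = f(0.400000, -0.204962) = 1.205265
  k2 = f(0.800000, 0.277143) = 0.850884
  y ← -0.204962 + (0.4/2)·(1.205265 + 0.850884) = 0.206267
x=0.800000, y=0.206267:
  k1 = f(0.800000, 0.206267) = 1.011773
  k2 = f(1.200000, 0.610977) = 0.833083
  y ← 0.206267 + (0.4/2)·(1.011773 + 0.833083) = 0.575239
y(1.2) ≈ 0.5752

0.5752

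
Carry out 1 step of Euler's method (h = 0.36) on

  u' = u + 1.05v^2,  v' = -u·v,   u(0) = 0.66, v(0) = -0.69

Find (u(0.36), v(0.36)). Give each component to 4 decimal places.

1.0776, -0.5261

Euler on (u,v): u_{n+1} = u_n + h·u', v_{n+1} = v_n + h·v'.
0.000000: (0.660000, -0.690000); f=(1.159905, 0.455400) → (1.077566, -0.526056)
(u(0.36), v(0.36)) ≈ (1.0776, -0.5261)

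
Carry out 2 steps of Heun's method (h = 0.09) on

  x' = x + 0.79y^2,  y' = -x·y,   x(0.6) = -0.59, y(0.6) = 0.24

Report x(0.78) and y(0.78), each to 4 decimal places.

-0.6962, 0.2693

Heun on (x,y): k1 = f(t_n, state_n); k2 = f(t_n + h, state_n + h·k1); state_{n+1} = state_n + (h/2)·(k1 + k2).
0.600000: (-0.590000, 0.240000)
  k1 = (-0.544496, 0.141600)
  predictor → (-0.639005, 0.252744)
  k2 = (-0.588540, 0.161505)
  → (-0.640987, 0.253640)
0.690000: (-0.640987, 0.253640)
  k1 = (-0.590163, 0.162580)
  predictor → (-0.694101, 0.268272)
  k2 = (-0.637245, 0.186208)
  → (-0.696220, 0.269335)
(x(0.78), y(0.78)) ≈ (-0.6962, 0.2693)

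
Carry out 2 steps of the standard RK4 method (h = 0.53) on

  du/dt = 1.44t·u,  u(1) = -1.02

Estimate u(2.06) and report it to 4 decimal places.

RK4: k1 = f(t_n, u_n); k2 = f(t_n + h/2, u_n + (h/2)·k1); k3 = f(t_n + h/2, u_n + (h/2)·k2); k4 = f(t_n + h, u_n + h·k3); u_{n+1} = u_n + (h/6)·(k1 + 2k2 + 2k3 + k4).
t=1.000000, u=-1.020000:
  k1 = f(1.000000, -1.020000) = -1.468800
  k2 = f(1.265000, -1.409232) = -2.567057
  k3 = f(1.265000, -1.700270) = -3.097212
  k4 = f(1.530000, -2.661522) = -5.863866
  u ← -1.020000 + (0.53/6)·(k1 + 2k2 + 2k3 + k4) = -2.668406
t=1.530000, u=-2.668406:
  k1 = f(1.530000, -2.668406) = -5.879033
  k2 = f(1.795000, -4.226350) = -10.924270
  k3 = f(1.795000, -5.563338) = -14.380116
  k4 = f(2.060000, -10.289868) = -30.523863
  u ← -2.668406 + (0.53/6)·(k1 + 2k2 + 2k3 + k4) = -10.354437
u(2.06) ≈ -10.3544

-10.3544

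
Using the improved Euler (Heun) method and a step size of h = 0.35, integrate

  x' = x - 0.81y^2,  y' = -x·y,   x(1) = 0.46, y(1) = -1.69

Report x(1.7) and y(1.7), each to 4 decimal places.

Heun on (x,y): k1 = f(t_n, state_n); k2 = f(t_n + h, state_n + h·k1); state_{n+1} = state_n + (h/2)·(k1 + k2).
1.000000: (0.460000, -1.690000)
  k1 = (-1.853441, 0.777400)
  predictor → (-0.188704, -1.417910)
  k2 = (-1.817184, -0.267566)
  → (-0.182359, -1.600779)
1.350000: (-0.182359, -1.600779)
  k1 = (-2.257979, -0.291917)
  predictor → (-0.972652, -1.702950)
  k2 = (-3.321683, -1.656378)
  → (-1.158800, -1.941731)
(x(1.7), y(1.7)) ≈ (-1.1588, -1.9417)

-1.1588, -1.9417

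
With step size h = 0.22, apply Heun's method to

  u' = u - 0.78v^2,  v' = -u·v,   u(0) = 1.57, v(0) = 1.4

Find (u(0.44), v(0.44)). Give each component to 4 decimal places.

Heun on (u,v): k1 = f(t_n, state_n); k2 = f(t_n + h, state_n + h·k1); state_{n+1} = state_n + (h/2)·(k1 + k2).
0.000000: (1.570000, 1.400000)
  k1 = (0.041200, -2.198000)
  predictor → (1.579064, 0.916440)
  k2 = (0.923971, -1.447117)
  → (1.676169, 0.999037)
0.220000: (1.676169, 0.999037)
  k1 = (0.897670, -1.674555)
  predictor → (1.873656, 0.630635)
  k2 = (1.563450, -1.181593)
  → (1.946892, 0.684861)
(u(0.44), v(0.44)) ≈ (1.9469, 0.6849)

1.9469, 0.6849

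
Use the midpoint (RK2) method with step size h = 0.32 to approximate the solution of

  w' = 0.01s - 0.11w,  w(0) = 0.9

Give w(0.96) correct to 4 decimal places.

Midpoint: k1 = f(s_n, w_n); k2 = f(s_n + h/2, w_n + (h/2)·k1); w_{n+1} = w_n + h·k2.
s=0.000000, w=0.900000:
  k1 = f(0.000000, 0.900000) = -0.099000
  k2 = f(0.160000, 0.884160) = -0.095658
  w ← 0.900000 + 0.32·(-0.095658) = 0.869390
s=0.320000, w=0.869390:
  k1 = f(0.320000, 0.869390) = -0.092433
  k2 = f(0.480000, 0.854600) = -0.089206
  w ← 0.869390 + 0.32·(-0.089206) = 0.840844
s=0.640000, w=0.840844:
  k1 = f(0.640000, 0.840844) = -0.086093
  k2 = f(0.800000, 0.827069) = -0.082978
  w ← 0.840844 + 0.32·(-0.082978) = 0.814291
w(0.96) ≈ 0.8143

0.8143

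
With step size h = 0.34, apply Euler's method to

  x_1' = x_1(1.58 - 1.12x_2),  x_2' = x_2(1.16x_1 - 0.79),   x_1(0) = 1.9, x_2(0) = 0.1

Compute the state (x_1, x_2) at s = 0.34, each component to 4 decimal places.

2.8483, 0.1481

Euler on (x_1,x_2): x_1_{n+1} = x_1_n + h·x_1', x_2_{n+1} = x_2_n + h·x_2'.
0.000000: (1.900000, 0.100000); f=(2.789200, 0.141400) → (2.848328, 0.148076)
(x_1(0.34), x_2(0.34)) ≈ (2.8483, 0.1481)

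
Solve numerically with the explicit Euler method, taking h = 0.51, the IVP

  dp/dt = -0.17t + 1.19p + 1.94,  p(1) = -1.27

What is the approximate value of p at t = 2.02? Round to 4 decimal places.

-0.9703

Euler: p_{n+1} = p_n + h·f(t_n, p_n).
t=1.000000, p=-1.270000: f=0.258700 → p ← -1.270000 + 0.51·0.258700 = -1.138063
t=1.510000, p=-1.138063: f=0.329005 → p ← -1.138063 + 0.51·0.329005 = -0.970270
p(2.02) ≈ -0.9703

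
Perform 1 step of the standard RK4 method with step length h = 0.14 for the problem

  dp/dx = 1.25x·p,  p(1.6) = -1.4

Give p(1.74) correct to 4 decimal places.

-1.8752

RK4: k1 = f(x_n, p_n); k2 = f(x_n + h/2, p_n + (h/2)·k1); k3 = f(x_n + h/2, p_n + (h/2)·k2); k4 = f(x_n + h, p_n + h·k3); p_{n+1} = p_n + (h/6)·(k1 + 2k2 + 2k3 + k4).
x=1.600000, p=-1.400000:
  k1 = f(1.600000, -1.400000) = -2.800000
  k2 = f(1.670000, -1.596000) = -3.331650
  k3 = f(1.670000, -1.633215) = -3.409337
  k4 = f(1.740000, -1.877307) = -4.083143
  p ← -1.400000 + (0.14/6)·(k1 + 2k2 + 2k3 + k4) = -1.875186
p(1.74) ≈ -1.8752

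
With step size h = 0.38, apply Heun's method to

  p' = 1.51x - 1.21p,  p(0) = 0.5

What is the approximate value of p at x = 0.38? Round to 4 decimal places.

Heun: k1 = f(x_n, p_n); k2 = f(x_n + h, p_n + h·k1); p_{n+1} = p_n + (h/2)·(k1 + k2).
x=0.000000, p=0.500000:
  k1 = f(0.000000, 0.500000) = -0.605000
  k2 = f(0.380000, 0.270100) = 0.246979
  p ← 0.500000 + (0.38/2)·(-0.605000 + 0.246979) = 0.431976
p(0.38) ≈ 0.4320

0.4320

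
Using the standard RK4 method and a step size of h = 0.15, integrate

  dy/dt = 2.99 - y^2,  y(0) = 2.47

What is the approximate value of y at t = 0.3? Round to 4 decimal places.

RK4: k1 = f(t_n, y_n); k2 = f(t_n + h/2, y_n + (h/2)·k1); k3 = f(t_n + h/2, y_n + (h/2)·k2); k4 = f(t_n + h, y_n + h·k3); y_{n+1} = y_n + (h/6)·(k1 + 2k2 + 2k3 + k4).
t=0.000000, y=2.470000:
  k1 = f(0.000000, 2.470000) = -3.110900
  k2 = f(0.075000, 2.236683) = -2.012749
  k3 = f(0.075000, 2.319044) = -2.387964
  k4 = f(0.150000, 2.111805) = -1.469722
  y ← 2.470000 + (0.15/6)·(k1 + 2k2 + 2k3 + k4) = 2.135449
t=0.150000, y=2.135449:
  k1 = f(0.150000, 2.135449) = -1.570142
  k2 = f(0.225000, 2.017688) = -1.081066
  k3 = f(0.225000, 2.054369) = -1.230432
  k4 = f(0.300000, 1.950884) = -0.815949
  y ← 2.135449 + (0.15/6)·(k1 + 2k2 + 2k3 + k4) = 1.960222
y(0.3) ≈ 1.9602

1.9602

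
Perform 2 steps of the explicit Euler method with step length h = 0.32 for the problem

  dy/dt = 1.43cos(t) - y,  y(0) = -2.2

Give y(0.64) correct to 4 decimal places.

Euler: y_{n+1} = y_n + h·f(t_n, y_n).
t=0.000000, y=-2.200000: f=3.630000 → y ← -2.200000 + 0.32·3.630000 = -1.038400
t=0.320000, y=-1.038400: f=2.395807 → y ← -1.038400 + 0.32·2.395807 = -0.271742
y(0.64) ≈ -0.2717

-0.2717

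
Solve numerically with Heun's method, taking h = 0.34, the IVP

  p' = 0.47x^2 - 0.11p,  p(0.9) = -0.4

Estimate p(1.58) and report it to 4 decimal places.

Heun: k1 = f(x_n, p_n); k2 = f(x_n + h, p_n + h·k1); p_{n+1} = p_n + (h/2)·(k1 + k2).
x=0.900000, p=-0.400000:
  k1 = f(0.900000, -0.400000) = 0.424700
  k2 = f(1.240000, -0.255602) = 0.750788
  p ← -0.400000 + (0.34/2)·(0.424700 + 0.750788) = -0.200167
x=1.240000, p=-0.200167:
  k1 = f(1.240000, -0.200167) = 0.744690
  k2 = f(1.580000, 0.053028) = 1.167475
  p ← -0.200167 + (0.34/2)·(0.744690 + 1.167475) = 0.124901
p(1.58) ≈ 0.1249

0.1249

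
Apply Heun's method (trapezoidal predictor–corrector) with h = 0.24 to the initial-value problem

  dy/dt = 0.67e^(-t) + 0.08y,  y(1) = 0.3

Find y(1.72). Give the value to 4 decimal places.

0.4492

Heun: k1 = f(t_n, y_n); k2 = f(t_n + h, y_n + h·k1); y_{n+1} = y_n + (h/2)·(k1 + k2).
t=1.000000, y=0.300000:
  k1 = f(1.000000, 0.300000) = 0.270479
  k2 = f(1.240000, 0.364915) = 0.223081
  y ← 0.300000 + (0.24/2)·(0.270479 + 0.223081) = 0.359227
t=1.240000, y=0.359227:
  k1 = f(1.240000, 0.359227) = 0.222626
  k2 = f(1.480000, 0.412657) = 0.185530
  y ← 0.359227 + (0.24/2)·(0.222626 + 0.185530) = 0.408206
t=1.480000, y=0.408206:
  k1 = f(1.480000, 0.408206) = 0.185174
  k2 = f(1.720000, 0.452648) = 0.156186
  y ← 0.408206 + (0.24/2)·(0.185174 + 0.156186) = 0.449169
y(1.72) ≈ 0.4492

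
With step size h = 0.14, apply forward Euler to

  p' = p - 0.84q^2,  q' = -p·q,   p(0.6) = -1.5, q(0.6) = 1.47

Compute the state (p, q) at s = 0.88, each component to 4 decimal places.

Euler on (p,q): p_{n+1} = p_n + h·p', q_{n+1} = q_n + h·q'.
0.600000: (-1.500000, 1.470000); f=(-3.315156, 2.205000) → (-1.964122, 1.778700)
0.740000: (-1.964122, 1.778700); f=(-4.621692, 3.493584) → (-2.611159, 2.267802)
(p(0.88), q(0.88)) ≈ (-2.6112, 2.2678)

-2.6112, 2.2678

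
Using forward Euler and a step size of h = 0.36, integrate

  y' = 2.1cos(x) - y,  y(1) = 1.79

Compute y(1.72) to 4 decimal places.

Euler: y_{n+1} = y_n + h·f(x_n, y_n).
x=1.000000, y=1.790000: f=-0.655365 → y ← 1.790000 + 0.36·(-0.655365) = 1.554069
x=1.360000, y=1.554069: f=-1.114667 → y ← 1.554069 + 0.36·(-1.114667) = 1.152788
y(1.72) ≈ 1.1528

1.1528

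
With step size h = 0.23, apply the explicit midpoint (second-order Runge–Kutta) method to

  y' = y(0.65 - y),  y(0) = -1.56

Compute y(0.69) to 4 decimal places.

-42.3323

Midpoint: k1 = f(t_n, y_n); k2 = f(t_n + h/2, y_n + (h/2)·k1); y_{n+1} = y_n + h·k2.
t=0.000000, y=-1.560000:
  k1 = f(0.000000, -1.560000) = -3.447600
  k2 = f(0.115000, -1.956474) = -5.099499
  y ← -1.560000 + 0.23·(-5.099499) = -2.732885
t=0.230000, y=-2.732885:
  k1 = f(0.230000, -2.732885) = -9.245034
  k2 = f(0.345000, -3.796064) = -16.877540
  y ← -2.732885 + 0.23·(-16.877540) = -6.614719
t=0.460000, y=-6.614719:
  k1 = f(0.460000, -6.614719) = -48.054073
  k2 = f(0.575000, -12.140937) = -155.293965
  y ← -6.614719 + 0.23·(-155.293965) = -42.332331
y(0.69) ≈ -42.3323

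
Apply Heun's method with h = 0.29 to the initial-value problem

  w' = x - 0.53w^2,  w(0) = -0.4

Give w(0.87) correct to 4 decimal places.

Heun: k1 = f(x_n, w_n); k2 = f(x_n + h, w_n + h·k1); w_{n+1} = w_n + (h/2)·(k1 + k2).
x=0.000000, w=-0.400000:
  k1 = f(0.000000, -0.400000) = -0.084800
  k2 = f(0.290000, -0.424592) = 0.194452
  w ← -0.400000 + (0.29/2)·(-0.084800 + 0.194452) = -0.384100
x=0.290000, w=-0.384100:
  k1 = f(0.290000, -0.384100) = 0.211807
  k2 = f(0.580000, -0.322676) = 0.524816
  w ← -0.384100 + (0.29/2)·(0.211807 + 0.524816) = -0.277290
x=0.580000, w=-0.277290:
  k1 = f(0.580000, -0.277290) = 0.539248
  k2 = f(0.870000, -0.120908) = 0.862252
  w ← -0.277290 + (0.29/2)·(0.539248 + 0.862252) = -0.074072
w(0.87) ≈ -0.0741

-0.0741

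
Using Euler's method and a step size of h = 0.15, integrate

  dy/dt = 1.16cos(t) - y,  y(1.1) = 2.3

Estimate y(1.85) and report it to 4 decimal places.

Euler: y_{n+1} = y_n + h·f(t_n, y_n).
t=1.100000, y=2.300000: f=-1.773828 → y ← 2.300000 + 0.15·(-1.773828) = 2.033926
t=1.250000, y=2.033926: f=-1.668152 → y ← 2.033926 + 0.15·(-1.668152) = 1.783703
t=1.400000, y=1.783703: f=-1.586541 → y ← 1.783703 + 0.15·(-1.586541) = 1.545722
t=1.550000, y=1.545722: f=-1.521600 → y ← 1.545722 + 0.15·(-1.521600) = 1.317482
t=1.700000, y=1.317482: f=-1.466941 → y ← 1.317482 + 0.15·(-1.466941) = 1.097441
y(1.85) ≈ 1.0974

1.0974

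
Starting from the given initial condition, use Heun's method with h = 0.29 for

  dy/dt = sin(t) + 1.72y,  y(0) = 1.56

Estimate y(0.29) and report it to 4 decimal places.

2.5737

Heun: k1 = f(t_n, y_n); k2 = f(t_n + h, y_n + h·k1); y_{n+1} = y_n + (h/2)·(k1 + k2).
t=0.000000, y=1.560000:
  k1 = f(0.000000, 1.560000) = 2.683200
  k2 = f(0.290000, 2.338128) = 4.307532
  y ← 1.560000 + (0.29/2)·(2.683200 + 4.307532) = 2.573656
y(0.29) ≈ 2.5737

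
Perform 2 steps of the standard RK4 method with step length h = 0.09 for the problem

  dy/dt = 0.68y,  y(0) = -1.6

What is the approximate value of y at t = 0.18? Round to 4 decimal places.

-1.8083

RK4: k1 = f(t_n, y_n); k2 = f(t_n + h/2, y_n + (h/2)·k1); k3 = f(t_n + h/2, y_n + (h/2)·k2); k4 = f(t_n + h, y_n + h·k3); y_{n+1} = y_n + (h/6)·(k1 + 2k2 + 2k3 + k4).
t=0.000000, y=-1.600000:
  k1 = f(0.000000, -1.600000) = -1.088000
  k2 = f(0.045000, -1.648960) = -1.121293
  k3 = f(0.045000, -1.650458) = -1.122312
  k4 = f(0.090000, -1.701008) = -1.156685
  y ← -1.600000 + (0.09/6)·(k1 + 2k2 + 2k3 + k4) = -1.700978
t=0.090000, y=-1.700978:
  k1 = f(0.090000, -1.700978) = -1.156665
  k2 = f(0.135000, -1.753028) = -1.192059
  k3 = f(0.135000, -1.754621) = -1.193142
  k4 = f(0.180000, -1.808361) = -1.229686
  y ← -1.700978 + (0.09/6)·(k1 + 2k2 + 2k3 + k4) = -1.808330
y(0.18) ≈ -1.8083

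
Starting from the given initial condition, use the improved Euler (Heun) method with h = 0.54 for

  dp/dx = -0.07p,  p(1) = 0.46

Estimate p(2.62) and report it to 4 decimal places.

0.4107

Heun: k1 = f(x_n, p_n); k2 = f(x_n + h, p_n + h·k1); p_{n+1} = p_n + (h/2)·(k1 + k2).
x=1.000000, p=0.460000:
  k1 = f(1.000000, 0.460000) = -0.032200
  k2 = f(1.540000, 0.442612) = -0.030983
  p ← 0.460000 + (0.54/2)·(-0.032200 + (-0.030983)) = 0.442941
x=1.540000, p=0.442941:
  k1 = f(1.540000, 0.442941) = -0.031006
  k2 = f(2.080000, 0.426197) = -0.029834
  p ← 0.442941 + (0.54/2)·(-0.031006 + (-0.029834)) = 0.426514
x=2.080000, p=0.426514:
  k1 = f(2.080000, 0.426514) = -0.029856
  k2 = f(2.620000, 0.410392) = -0.028727
  p ← 0.426514 + (0.54/2)·(-0.029856 + (-0.028727)) = 0.410696
p(2.62) ≈ 0.4107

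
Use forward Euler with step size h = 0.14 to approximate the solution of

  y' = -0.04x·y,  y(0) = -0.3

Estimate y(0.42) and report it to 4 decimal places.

-0.2993

Euler: y_{n+1} = y_n + h·f(x_n, y_n).
x=0.000000, y=-0.300000: f=0.000000 → y ← -0.300000 + 0.14·0.000000 = -0.300000
x=0.140000, y=-0.300000: f=0.001680 → y ← -0.300000 + 0.14·0.001680 = -0.299765
x=0.280000, y=-0.299765: f=0.003357 → y ← -0.299765 + 0.14·0.003357 = -0.299295
y(0.42) ≈ -0.2993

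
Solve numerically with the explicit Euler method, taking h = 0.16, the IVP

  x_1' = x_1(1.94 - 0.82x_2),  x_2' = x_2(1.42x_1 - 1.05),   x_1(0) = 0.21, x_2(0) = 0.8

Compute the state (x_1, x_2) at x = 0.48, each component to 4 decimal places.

0.3787, 0.5647

Euler on (x_1,x_2): x_1_{n+1} = x_1_n + h·x_1', x_2_{n+1} = x_2_n + h·x_2'.
0.000000: (0.210000, 0.800000); f=(0.269640, -0.601440) → (0.253142, 0.703770)
0.160000: (0.253142, 0.703770); f=(0.345010, -0.485980) → (0.308344, 0.626013)
0.320000: (0.308344, 0.626013); f=(0.439905, -0.383215) → (0.378729, 0.564699)
(x_1(0.48), x_2(0.48)) ≈ (0.3787, 0.5647)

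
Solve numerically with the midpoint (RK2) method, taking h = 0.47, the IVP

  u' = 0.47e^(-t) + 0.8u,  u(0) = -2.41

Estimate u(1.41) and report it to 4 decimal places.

-6.5646

Midpoint: k1 = f(t_n, u_n); k2 = f(t_n + h/2, u_n + (h/2)·k1); u_{n+1} = u_n + h·k2.
t=0.000000, u=-2.410000:
  k1 = f(0.000000, -2.410000) = -1.458000
  k2 = f(0.235000, -2.752630) = -1.830536
  u ← -2.410000 + 0.47·(-1.830536) = -3.270352
t=0.470000, u=-3.270352:
  k1 = f(0.470000, -3.270352) = -2.322530
  k2 = f(0.705000, -3.816146) = -2.820686
  u ← -3.270352 + 0.47·(-2.820686) = -4.596074
t=0.940000, u=-4.596074:
  k1 = f(0.940000, -4.596074) = -3.493264
  k2 = f(1.175000, -5.416991) = -4.188448
  u ← -4.596074 + 0.47·(-4.188448) = -6.564645
u(1.41) ≈ -6.5646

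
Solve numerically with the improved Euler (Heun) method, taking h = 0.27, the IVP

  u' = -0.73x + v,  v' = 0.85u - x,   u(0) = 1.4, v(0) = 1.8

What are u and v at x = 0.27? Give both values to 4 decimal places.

1.9028, 2.1406

Heun on (u,v): k1 = f(x_n, state_n); k2 = f(x_n + h, state_n + h·k1); state_{n+1} = state_n + (h/2)·(k1 + k2).
0.000000: (1.400000, 1.800000)
  k1 = (1.800000, 1.190000)
  predictor → (1.886000, 2.121300)
  k2 = (1.924200, 1.333100)
  → (1.902767, 2.140618)
(u(0.27), v(0.27)) ≈ (1.9028, 2.1406)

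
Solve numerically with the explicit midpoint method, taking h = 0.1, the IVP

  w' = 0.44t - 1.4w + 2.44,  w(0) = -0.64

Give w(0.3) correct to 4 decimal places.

0.1923

Midpoint: k1 = f(t_n, w_n); k2 = f(t_n + h/2, w_n + (h/2)·k1); w_{n+1} = w_n + h·k2.
t=0.000000, w=-0.640000:
  k1 = f(0.000000, -0.640000) = 3.336000
  k2 = f(0.050000, -0.473200) = 3.124480
  w ← -0.640000 + 0.1·3.124480 = -0.327552
t=0.100000, w=-0.327552:
  k1 = f(0.100000, -0.327552) = 2.942573
  k2 = f(0.150000, -0.180423) = 2.758593
  w ← -0.327552 + 0.1·2.758593 = -0.051693
t=0.200000, w=-0.051693:
  k1 = f(0.200000, -0.051693) = 2.600370
  k2 = f(0.250000, 0.078326) = 2.440344
  w ← -0.051693 + 0.1·2.440344 = 0.192342
w(0.3) ≈ 0.1923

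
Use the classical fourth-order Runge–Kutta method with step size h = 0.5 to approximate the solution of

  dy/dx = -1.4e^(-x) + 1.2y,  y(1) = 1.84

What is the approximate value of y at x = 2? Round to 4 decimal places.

RK4: k1 = f(x_n, y_n); k2 = f(x_n + h/2, y_n + (h/2)·k1); k3 = f(x_n + h/2, y_n + (h/2)·k2); k4 = f(x_n + h, y_n + h·k3); y_{n+1} = y_n + (h/6)·(k1 + 2k2 + 2k3 + k4).
x=1.000000, y=1.840000:
  k1 = f(1.000000, 1.840000) = 1.692969
  k2 = f(1.250000, 2.263242) = 2.314784
  k3 = f(1.250000, 2.418696) = 2.501328
  k4 = f(1.500000, 3.090664) = 3.396415
  y ← 1.840000 + (0.5/6)·(k1 + 2k2 + 2k3 + k4) = 3.066801
x=1.500000, y=3.066801:
  k1 = f(1.500000, 3.066801) = 3.367779
  k2 = f(1.750000, 3.908745) = 4.447211
  k3 = f(1.750000, 4.178603) = 4.771041
  k4 = f(2.000000, 5.452321) = 6.353316
  y ← 3.066801 + (0.5/6)·(k1 + 2k2 + 2k3 + k4) = 5.413267
y(2) ≈ 5.4133

5.4133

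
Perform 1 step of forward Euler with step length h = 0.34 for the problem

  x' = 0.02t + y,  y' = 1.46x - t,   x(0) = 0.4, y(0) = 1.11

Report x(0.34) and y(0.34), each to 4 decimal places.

0.7774, 1.3086

Euler on (x,y): x_{n+1} = x_n + h·x', y_{n+1} = y_n + h·y'.
0.000000: (0.400000, 1.110000); f=(1.110000, 0.584000) → (0.777400, 1.308560)
(x(0.34), y(0.34)) ≈ (0.7774, 1.3086)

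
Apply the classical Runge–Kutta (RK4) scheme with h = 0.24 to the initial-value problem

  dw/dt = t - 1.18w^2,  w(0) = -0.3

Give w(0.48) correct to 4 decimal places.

RK4: k1 = f(t_n, w_n); k2 = f(t_n + h/2, w_n + (h/2)·k1); k3 = f(t_n + h/2, w_n + (h/2)·k2); k4 = f(t_n + h, w_n + h·k3); w_{n+1} = w_n + (h/6)·(k1 + 2k2 + 2k3 + k4).
t=0.000000, w=-0.300000:
  k1 = f(0.000000, -0.300000) = -0.106200
  k2 = f(0.120000, -0.312744) = 0.004586
  k3 = f(0.120000, -0.299450) = 0.014189
  k4 = f(0.240000, -0.296595) = 0.136197
  w ← -0.300000 + (0.24/6)·(k1 + 2k2 + 2k3 + k4) = -0.297298
t=0.240000, w=-0.297298:
  k1 = f(0.240000, -0.297298) = 0.135704
  k2 = f(0.360000, -0.281014) = 0.266817
  k3 = f(0.360000, -0.265280) = 0.276959
  k4 = f(0.480000, -0.230828) = 0.417128
  w ← -0.297298 + (0.24/6)·(k1 + 2k2 + 2k3 + k4) = -0.231683
w(0.48) ≈ -0.2317

-0.2317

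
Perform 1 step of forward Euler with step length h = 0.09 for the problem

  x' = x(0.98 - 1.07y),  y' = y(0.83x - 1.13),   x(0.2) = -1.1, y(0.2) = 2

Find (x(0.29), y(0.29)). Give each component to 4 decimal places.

Euler on (x,y): x_{n+1} = x_n + h·x', y_{n+1} = y_n + h·y'.
0.200000: (-1.100000, 2.000000); f=(1.276000, -4.086000) → (-0.985160, 1.632260)
(x(0.29), y(0.29)) ≈ (-0.9852, 1.6323)

-0.9852, 1.6323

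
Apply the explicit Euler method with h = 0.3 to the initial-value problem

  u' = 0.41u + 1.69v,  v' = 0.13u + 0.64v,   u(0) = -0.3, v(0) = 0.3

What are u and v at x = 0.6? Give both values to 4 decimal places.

Euler on (u,v): u_{n+1} = u_n + h·u', v_{n+1} = v_n + h·v'.
0.000000: (-0.300000, 0.300000); f=(0.384000, 0.153000) → (-0.184800, 0.345900)
0.300000: (-0.184800, 0.345900); f=(0.508803, 0.197352) → (-0.032159, 0.405106)
(u(0.6), v(0.6)) ≈ (-0.0322, 0.4051)

-0.0322, 0.4051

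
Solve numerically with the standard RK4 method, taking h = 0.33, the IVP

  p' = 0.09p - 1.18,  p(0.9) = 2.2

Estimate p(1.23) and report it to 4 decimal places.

1.8711

RK4: k1 = f(s_n, p_n); k2 = f(s_n + h/2, p_n + (h/2)·k1); k3 = f(s_n + h/2, p_n + (h/2)·k2); k4 = f(s_n + h, p_n + h·k3); p_{n+1} = p_n + (h/6)·(k1 + 2k2 + 2k3 + k4).
s=0.900000, p=2.200000:
  k1 = f(0.900000, 2.200000) = -0.982000
  k2 = f(1.065000, 2.037970) = -0.996583
  k3 = f(1.065000, 2.035564) = -0.996799
  k4 = f(1.230000, 1.871056) = -1.011605
  p ← 2.200000 + (0.33/6)·(k1 + 2k2 + 2k3 + k4) = 1.871080
p(1.23) ≈ 1.8711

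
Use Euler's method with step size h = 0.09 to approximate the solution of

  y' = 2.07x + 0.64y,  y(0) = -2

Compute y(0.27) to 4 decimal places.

Euler: y_{n+1} = y_n + h·f(x_n, y_n).
x=0.000000, y=-2.000000: f=-1.280000 → y ← -2.000000 + 0.09·(-1.280000) = -2.115200
x=0.090000, y=-2.115200: f=-1.167428 → y ← -2.115200 + 0.09·(-1.167428) = -2.220269
x=0.180000, y=-2.220269: f=-1.048372 → y ← -2.220269 + 0.09·(-1.048372) = -2.314622
y(0.27) ≈ -2.3146

-2.3146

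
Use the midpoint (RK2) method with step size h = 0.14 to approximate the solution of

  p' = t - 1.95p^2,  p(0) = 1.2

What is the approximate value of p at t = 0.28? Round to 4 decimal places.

Midpoint: k1 = f(t_n, p_n); k2 = f(t_n + h/2, p_n + (h/2)·k1); p_{n+1} = p_n + h·k2.
t=0.000000, p=1.200000:
  k1 = f(0.000000, 1.200000) = -2.808000
  k2 = f(0.070000, 1.003440) = -1.893439
  p ← 1.200000 + 0.14·(-1.893439) = 0.934919
t=0.140000, p=0.934919:
  k1 = f(0.140000, 0.934919) = -1.564442
  k2 = f(0.210000, 0.825408) = -1.118531
  p ← 0.934919 + 0.14·(-1.118531) = 0.778324
p(0.28) ≈ 0.7783

0.7783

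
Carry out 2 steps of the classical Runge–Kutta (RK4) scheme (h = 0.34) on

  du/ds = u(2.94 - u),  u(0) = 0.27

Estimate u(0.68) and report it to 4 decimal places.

1.2543

RK4: k1 = f(s_n, u_n); k2 = f(s_n + h/2, u_n + (h/2)·k1); k3 = f(s_n + h/2, u_n + (h/2)·k2); k4 = f(s_n + h, u_n + h·k3); u_{n+1} = u_n + (h/6)·(k1 + 2k2 + 2k3 + k4).
s=0.000000, u=0.270000:
  k1 = f(0.000000, 0.270000) = 0.720900
  k2 = f(0.170000, 0.392553) = 1.000008
  k3 = f(0.170000, 0.440001) = 1.100003
  k4 = f(0.340000, 0.644001) = 1.478626
  u ← 0.270000 + (0.34/6)·(k1 + 2k2 + 2k3 + k4) = 0.632641
s=0.340000, u=0.632641:
  k1 = f(0.340000, 0.632641) = 1.459730
  k2 = f(0.510000, 0.880795) = 1.813738
  k3 = f(0.510000, 0.940976) = 1.881034
  k4 = f(0.680000, 1.272193) = 2.121772
  u ← 0.632641 + (0.34/6)·(k1 + 2k2 + 2k3 + k4) = 1.254334
u(0.68) ≈ 1.2543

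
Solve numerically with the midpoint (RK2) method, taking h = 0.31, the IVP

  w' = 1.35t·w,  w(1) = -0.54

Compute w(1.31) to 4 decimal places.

Midpoint: k1 = f(t_n, w_n); k2 = f(t_n + h/2, w_n + (h/2)·k1); w_{n+1} = w_n + h·k2.
t=1.000000, w=-0.540000:
  k1 = f(1.000000, -0.540000) = -0.729000
  k2 = f(1.155000, -0.652995) = -1.018182
  w ← -0.540000 + 0.31·(-1.018182) = -0.855637
w(1.31) ≈ -0.8556

-0.8556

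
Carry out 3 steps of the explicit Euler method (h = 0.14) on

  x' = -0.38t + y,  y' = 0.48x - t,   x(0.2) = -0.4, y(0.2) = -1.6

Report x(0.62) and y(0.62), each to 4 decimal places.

Euler on (x,y): x_{n+1} = x_n + h·x', y_{n+1} = y_n + h·y'.
0.200000: (-0.400000, -1.600000); f=(-1.676000, -0.392000) → (-0.634640, -1.654880)
0.340000: (-0.634640, -1.654880); f=(-1.784080, -0.644627) → (-0.884411, -1.745128)
0.480000: (-0.884411, -1.745128); f=(-1.927528, -0.904517) → (-1.154265, -1.871760)
(x(0.62), y(0.62)) ≈ (-1.1543, -1.8718)

-1.1543, -1.8718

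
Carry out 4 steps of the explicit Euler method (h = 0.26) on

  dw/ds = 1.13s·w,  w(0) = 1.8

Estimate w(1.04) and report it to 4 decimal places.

Euler: w_{n+1} = w_n + h·f(s_n, w_n).
s=0.000000, w=1.800000: f=0.000000 → w ← 1.800000 + 0.26·0.000000 = 1.800000
s=0.260000, w=1.800000: f=0.528840 → w ← 1.800000 + 0.26·0.528840 = 1.937498
s=0.520000, w=1.937498: f=1.138474 → w ← 1.937498 + 0.26·1.138474 = 2.233502
s=0.780000, w=2.233502: f=1.968608 → w ← 2.233502 + 0.26·1.968608 = 2.745340
w(1.04) ≈ 2.7453

2.7453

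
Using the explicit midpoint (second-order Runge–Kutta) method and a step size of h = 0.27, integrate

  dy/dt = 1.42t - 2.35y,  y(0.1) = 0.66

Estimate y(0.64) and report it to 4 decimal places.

Midpoint: k1 = f(t_n, y_n); k2 = f(t_n + h/2, y_n + (h/2)·k1); y_{n+1} = y_n + h·k2.
t=0.100000, y=0.660000:
  k1 = f(0.100000, 0.660000) = -1.409000
  k2 = f(0.235000, 0.469785) = -0.770295
  y ← 0.660000 + 0.27·(-0.770295) = 0.452020
t=0.370000, y=0.452020:
  k1 = f(0.370000, 0.452020) = -0.536848
  k2 = f(0.505000, 0.379546) = -0.174833
  y ← 0.452020 + 0.27·(-0.174833) = 0.404816
y(0.64) ≈ 0.4048

0.4048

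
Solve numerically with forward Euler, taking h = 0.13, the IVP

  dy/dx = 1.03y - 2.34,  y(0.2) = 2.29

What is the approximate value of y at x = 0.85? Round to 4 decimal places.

Euler: y_{n+1} = y_n + h·f(x_n, y_n).
x=0.200000, y=2.290000: f=0.018700 → y ← 2.290000 + 0.13·0.018700 = 2.292431
x=0.330000, y=2.292431: f=0.021204 → y ← 2.292431 + 0.13·0.021204 = 2.295188
x=0.460000, y=2.295188: f=0.024043 → y ← 2.295188 + 0.13·0.024043 = 2.298313
x=0.590000, y=2.298313: f=0.027263 → y ← 2.298313 + 0.13·0.027263 = 2.301857
x=0.720000, y=2.301857: f=0.030913 → y ← 2.301857 + 0.13·0.030913 = 2.305876
y(0.85) ≈ 2.3059

2.3059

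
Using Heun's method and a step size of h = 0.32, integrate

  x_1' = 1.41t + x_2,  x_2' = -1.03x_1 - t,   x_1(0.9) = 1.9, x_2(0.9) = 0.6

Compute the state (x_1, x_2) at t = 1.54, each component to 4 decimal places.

Heun on (x_1,x_2): k1 = f(t_n, state_n); k2 = f(t_n + h, state_n + h·k1); state_{n+1} = state_n + (h/2)·(k1 + k2).
0.900000: (1.900000, 0.600000)
  k1 = (1.869000, -2.857000)
  predictor → (2.498080, -0.314240)
  k2 = (1.405960, -3.793022)
  → (2.423994, -0.464004)
1.220000: (2.423994, -0.464004)
  k1 = (1.256196, -3.716713)
  predictor → (2.825976, -1.653352)
  k2 = (0.518048, -4.450756)
  → (2.707873, -1.770799)
(x_1(1.54), x_2(1.54)) ≈ (2.7079, -1.7708)

2.7079, -1.7708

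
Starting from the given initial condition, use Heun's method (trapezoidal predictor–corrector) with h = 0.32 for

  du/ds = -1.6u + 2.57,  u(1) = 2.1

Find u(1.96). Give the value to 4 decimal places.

1.7234

Heun: k1 = f(s_n, u_n); k2 = f(s_n + h, u_n + h·k1); u_{n+1} = u_n + (h/2)·(k1 + k2).
s=1.000000, u=2.100000:
  k1 = f(1.000000, 2.100000) = -0.790000
  k2 = f(1.320000, 1.847200) = -0.385520
  u ← 2.100000 + (0.32/2)·(-0.790000 + (-0.385520)) = 1.911917
s=1.320000, u=1.911917:
  k1 = f(1.320000, 1.911917) = -0.489067
  k2 = f(1.640000, 1.755415) = -0.238665
  u ← 1.911917 + (0.32/2)·(-0.489067 + (-0.238665)) = 1.795480
s=1.640000, u=1.795480:
  k1 = f(1.640000, 1.795480) = -0.302768
  k2 = f(1.960000, 1.698594) = -0.147751
  u ← 1.795480 + (0.32/2)·(-0.302768 + (-0.147751)) = 1.723397
u(1.96) ≈ 1.7234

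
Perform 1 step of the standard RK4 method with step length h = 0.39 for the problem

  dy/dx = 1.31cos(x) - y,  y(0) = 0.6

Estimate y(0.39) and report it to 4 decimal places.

RK4: k1 = f(x_n, y_n); k2 = f(x_n + h/2, y_n + (h/2)·k1); k3 = f(x_n + h/2, y_n + (h/2)·k2); k4 = f(x_n + h, y_n + h·k3); y_{n+1} = y_n + (h/6)·(k1 + 2k2 + 2k3 + k4).
x=0.000000, y=0.600000:
  k1 = f(0.000000, 0.600000) = 0.710000
  k2 = f(0.195000, 0.738450) = 0.546722
  k3 = f(0.195000, 0.706611) = 0.578562
  k4 = f(0.390000, 0.825639) = 0.385992
  y ← 0.600000 + (0.39/6)·(k1 + 2k2 + 2k3 + k4) = 0.817526
y(0.39) ≈ 0.8175

0.8175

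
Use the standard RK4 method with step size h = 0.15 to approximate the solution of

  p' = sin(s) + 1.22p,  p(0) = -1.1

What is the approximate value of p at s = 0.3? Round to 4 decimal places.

-1.5355

RK4: k1 = f(s_n, p_n); k2 = f(s_n + h/2, p_n + (h/2)·k1); k3 = f(s_n + h/2, p_n + (h/2)·k2); k4 = f(s_n + h, p_n + h·k3); p_{n+1} = p_n + (h/6)·(k1 + 2k2 + 2k3 + k4).
s=0.000000, p=-1.100000:
  k1 = f(0.000000, -1.100000) = -1.342000
  k2 = f(0.075000, -1.200650) = -1.389863
  k3 = f(0.075000, -1.204240) = -1.394243
  k4 = f(0.150000, -1.309136) = -1.447708
  p ← -1.100000 + (0.15/6)·(k1 + 2k2 + 2k3 + k4) = -1.308948
s=0.150000, p=-1.308948:
  k1 = f(0.150000, -1.308948) = -1.447478
  k2 = f(0.225000, -1.417509) = -1.506254
  k3 = f(0.225000, -1.421917) = -1.511632
  k4 = f(0.300000, -1.535693) = -1.578025
  p ← -1.308948 + (0.15/6)·(k1 + 2k2 + 2k3 + k4) = -1.535480
p(0.3) ≈ -1.5355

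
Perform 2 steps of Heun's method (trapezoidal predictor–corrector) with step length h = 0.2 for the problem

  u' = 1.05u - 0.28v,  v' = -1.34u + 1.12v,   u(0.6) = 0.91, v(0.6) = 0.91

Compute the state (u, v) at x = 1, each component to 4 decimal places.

1.2636, 0.7163

Heun on (u,v): k1 = f(x_n, state_n); k2 = f(x_n + h, state_n + h·k1); state_{n+1} = state_n + (h/2)·(k1 + k2).
0.600000: (0.910000, 0.910000)
  k1 = (0.700700, -0.200200)
  predictor → (1.050140, 0.869960)
  k2 = (0.859058, -0.432832)
  → (1.065976, 0.846697)
0.800000: (1.065976, 0.846697)
  k1 = (0.882200, -0.480107)
  predictor → (1.242416, 0.750675)
  k2 = (1.094347, -0.824081)
  → (1.263631, 0.716278)
(u(1), v(1)) ≈ (1.2636, 0.7163)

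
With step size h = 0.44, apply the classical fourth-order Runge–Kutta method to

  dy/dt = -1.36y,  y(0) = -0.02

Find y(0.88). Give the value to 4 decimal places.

-0.0061

RK4: k1 = f(t_n, y_n); k2 = f(t_n + h/2, y_n + (h/2)·k1); k3 = f(t_n + h/2, y_n + (h/2)·k2); k4 = f(t_n + h, y_n + h·k3); y_{n+1} = y_n + (h/6)·(k1 + 2k2 + 2k3 + k4).
t=0.000000, y=-0.020000:
  k1 = f(0.000000, -0.020000) = 0.027200
  k2 = f(0.220000, -0.014016) = 0.019062
  k3 = f(0.220000, -0.015806) = 0.021497
  k4 = f(0.440000, -0.010541) = 0.014336
  y ← -0.020000 + (0.44/6)·(k1 + 2k2 + 2k3 + k4) = -0.011005
t=0.440000, y=-0.011005:
  k1 = f(0.440000, -0.011005) = 0.014967
  k2 = f(0.660000, -0.007713) = 0.010489
  k3 = f(0.660000, -0.008698) = 0.011829
  k4 = f(0.880000, -0.005801) = 0.007889
  y ← -0.011005 + (0.44/6)·(k1 + 2k2 + 2k3 + k4) = -0.006056
y(0.88) ≈ -0.0061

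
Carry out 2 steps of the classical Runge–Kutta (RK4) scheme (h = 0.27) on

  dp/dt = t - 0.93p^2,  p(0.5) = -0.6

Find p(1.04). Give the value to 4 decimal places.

RK4: k1 = f(t_n, p_n); k2 = f(t_n + h/2, p_n + (h/2)·k1); k3 = f(t_n + h/2, p_n + (h/2)·k2); k4 = f(t_n + h, p_n + h·k3); p_{n+1} = p_n + (h/6)·(k1 + 2k2 + 2k3 + k4).
t=0.500000, p=-0.600000:
  k1 = f(0.500000, -0.600000) = 0.165200
  k2 = f(0.635000, -0.577698) = 0.324626
  k3 = f(0.635000, -0.556175) = 0.347322
  k4 = f(0.770000, -0.506223) = 0.531677
  p ← -0.600000 + (0.27/6)·(k1 + 2k2 + 2k3 + k4) = -0.508165
t=0.770000, p=-0.508165:
  k1 = f(0.770000, -0.508165) = 0.529844
  k2 = f(0.905000, -0.436636) = 0.727694
  k3 = f(0.905000, -0.409926) = 0.748723
  k4 = f(1.040000, -0.306010) = 0.952913
  p ← -0.508165 + (0.27/6)·(k1 + 2k2 + 2k3 + k4) = -0.308564
p(1.04) ≈ -0.3086

-0.3086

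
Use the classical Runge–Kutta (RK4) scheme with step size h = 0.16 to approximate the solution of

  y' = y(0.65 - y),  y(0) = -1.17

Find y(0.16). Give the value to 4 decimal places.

RK4: k1 = f(t_n, y_n); k2 = f(t_n + h/2, y_n + (h/2)·k1); k3 = f(t_n + h/2, y_n + (h/2)·k2); k4 = f(t_n + h, y_n + h·k3); y_{n+1} = y_n + (h/6)·(k1 + 2k2 + 2k3 + k4).
t=0.000000, y=-1.170000:
  k1 = f(0.000000, -1.170000) = -2.129400
  k2 = f(0.080000, -1.340352) = -2.667772
  k3 = f(0.080000, -1.383422) = -2.813080
  k4 = f(0.160000, -1.620093) = -3.677761
  y ← -1.170000 + (0.16/6)·(k1 + 2k2 + 2k3 + k4) = -1.617170
y(0.16) ≈ -1.6172

-1.6172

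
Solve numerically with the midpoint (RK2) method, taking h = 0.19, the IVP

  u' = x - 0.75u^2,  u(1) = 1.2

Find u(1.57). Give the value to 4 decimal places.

1.2929

Midpoint: k1 = f(x_n, u_n); k2 = f(x_n + h/2, u_n + (h/2)·k1); u_{n+1} = u_n + h·k2.
x=1.000000, u=1.200000:
  k1 = f(1.000000, 1.200000) = -0.080000
  k2 = f(1.095000, 1.192400) = 0.028637
  u ← 1.200000 + 0.19·0.028637 = 1.205441
x=1.190000, u=1.205441:
  k1 = f(1.190000, 1.205441) = 0.100184
  k2 = f(1.285000, 1.214958) = 0.177907
  u ← 1.205441 + 0.19·0.177907 = 1.239243
x=1.380000, u=1.239243:
  k1 = f(1.380000, 1.239243) = 0.228207
  k2 = f(1.475000, 1.260923) = 0.282555
  u ← 1.239243 + 0.19·0.282555 = 1.292929
u(1.57) ≈ 1.2929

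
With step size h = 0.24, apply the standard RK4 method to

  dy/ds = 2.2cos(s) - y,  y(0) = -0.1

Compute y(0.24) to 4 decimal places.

RK4: k1 = f(s_n, y_n); k2 = f(s_n + h/2, y_n + (h/2)·k1); k3 = f(s_n + h/2, y_n + (h/2)·k2); k4 = f(s_n + h, y_n + h·k3); y_{n+1} = y_n + (h/6)·(k1 + 2k2 + 2k3 + k4).
s=0.000000, y=-0.100000:
  k1 = f(0.000000, -0.100000) = 2.300000
  k2 = f(0.120000, 0.176000) = 2.008179
  k3 = f(0.120000, 0.140981) = 2.043198
  k4 = f(0.240000, 0.390367) = 1.746576
  y ← -0.100000 + (0.24/6)·(k1 + 2k2 + 2k3 + k4) = 0.385973
y(0.24) ≈ 0.3860

0.3860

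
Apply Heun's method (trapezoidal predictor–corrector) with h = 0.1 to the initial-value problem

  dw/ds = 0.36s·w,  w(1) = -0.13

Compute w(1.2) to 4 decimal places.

-0.1407

Heun: k1 = f(s_n, w_n); k2 = f(s_n + h, w_n + h·k1); w_{n+1} = w_n + (h/2)·(k1 + k2).
s=1.000000, w=-0.130000:
  k1 = f(1.000000, -0.130000) = -0.046800
  k2 = f(1.100000, -0.134680) = -0.053333
  w ← -0.130000 + (0.1/2)·(-0.046800 + (-0.053333)) = -0.135007
s=1.100000, w=-0.135007:
  k1 = f(1.100000, -0.135007) = -0.053463
  k2 = f(1.200000, -0.140353) = -0.060632
  w ← -0.135007 + (0.1/2)·(-0.053463 + (-0.060632)) = -0.140711
w(1.2) ≈ -0.1407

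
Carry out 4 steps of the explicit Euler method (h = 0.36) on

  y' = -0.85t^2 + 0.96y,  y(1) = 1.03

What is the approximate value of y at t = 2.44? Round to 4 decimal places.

-0.9356

Euler: y_{n+1} = y_n + h·f(t_n, y_n).
t=1.000000, y=1.030000: f=0.138800 → y ← 1.030000 + 0.36·0.138800 = 1.079968
t=1.360000, y=1.079968: f=-0.535391 → y ← 1.079968 + 0.36·(-0.535391) = 0.887227
t=1.720000, y=0.887227: f=-1.662902 → y ← 0.887227 + 0.36·(-1.662902) = 0.288583
t=2.080000, y=0.288583: f=-3.400401 → y ← 0.288583 + 0.36·(-3.400401) = -0.935562
y(2.44) ≈ -0.9356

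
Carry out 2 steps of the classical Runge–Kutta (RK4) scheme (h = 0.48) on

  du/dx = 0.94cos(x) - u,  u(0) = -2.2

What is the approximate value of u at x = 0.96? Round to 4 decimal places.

RK4: k1 = f(x_n, u_n); k2 = f(x_n + h/2, u_n + (h/2)·k1); k3 = f(x_n + h/2, u_n + (h/2)·k2); k4 = f(x_n + h, u_n + h·k3); u_{n+1} = u_n + (h/6)·(k1 + 2k2 + 2k3 + k4).
x=0.000000, u=-2.200000:
  k1 = f(0.000000, -2.200000) = 3.140000
  k2 = f(0.240000, -1.446400) = 2.359458
  k3 = f(0.240000, -1.633730) = 2.546788
  k4 = f(0.480000, -0.977542) = 1.811317
  u ← -2.200000 + (0.48/6)·(k1 + 2k2 + 2k3 + k4) = -1.018895
x=0.480000, u=-1.018895:
  k1 = f(0.480000, -1.018895) = 1.852671
  k2 = f(0.720000, -0.574254) = 1.280952
  k3 = f(0.720000, -0.711467) = 1.418164
  k4 = f(0.960000, -0.338176) = 0.877285
  u ← -1.018895 + (0.48/6)·(k1 + 2k2 + 2k3 + k4) = -0.368640
u(0.96) ≈ -0.3686

-0.3686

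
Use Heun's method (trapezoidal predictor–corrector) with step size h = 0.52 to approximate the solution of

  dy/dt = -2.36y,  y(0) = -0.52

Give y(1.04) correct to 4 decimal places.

Heun: k1 = f(t_n, y_n); k2 = f(t_n + h, y_n + h·k1); y_{n+1} = y_n + (h/2)·(k1 + k2).
t=0.000000, y=-0.520000:
  k1 = f(0.000000, -0.520000) = 1.227200
  k2 = f(0.520000, 0.118144) = -0.278820
  y ← -0.520000 + (0.52/2)·(1.227200 + (-0.278820)) = -0.273421
t=0.520000, y=-0.273421:
  k1 = f(0.520000, -0.273421) = 0.645274
  k2 = f(1.040000, 0.062121) = -0.146606
  y ← -0.273421 + (0.52/2)·(0.645274 + (-0.146606)) = -0.143768
y(1.04) ≈ -0.1438

-0.1438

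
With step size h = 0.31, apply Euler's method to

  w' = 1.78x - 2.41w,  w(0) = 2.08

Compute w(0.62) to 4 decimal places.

Euler: w_{n+1} = w_n + h·f(x_n, w_n).
x=0.000000, w=2.080000: f=-5.012800 → w ← 2.080000 + 0.31·(-5.012800) = 0.526032
x=0.310000, w=0.526032: f=-0.715937 → w ← 0.526032 + 0.31·(-0.715937) = 0.304091
w(0.62) ≈ 0.3041

0.3041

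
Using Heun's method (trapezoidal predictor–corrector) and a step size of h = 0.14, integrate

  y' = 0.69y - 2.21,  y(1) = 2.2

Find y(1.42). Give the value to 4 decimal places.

Heun: k1 = f(s_n, y_n); k2 = f(s_n + h, y_n + h·k1); y_{n+1} = y_n + (h/2)·(k1 + k2).
s=1.000000, y=2.200000:
  k1 = f(1.000000, 2.200000) = -0.692000
  k2 = f(1.140000, 2.103120) = -0.758847
  y ← 2.200000 + (0.14/2)·(-0.692000 + (-0.758847)) = 2.098441
s=1.140000, y=2.098441:
  k1 = f(1.140000, 2.098441) = -0.762076
  k2 = f(1.280000, 1.991750) = -0.835692
  y ← 2.098441 + (0.14/2)·(-0.762076 + (-0.835692)) = 1.986597
s=1.280000, y=1.986597:
  k1 = f(1.280000, 1.986597) = -0.839248
  k2 = f(1.420000, 1.869102) = -0.920320
  y ← 1.986597 + (0.14/2)·(-0.839248 + (-0.920320)) = 1.863427
y(1.42) ≈ 1.8634

1.8634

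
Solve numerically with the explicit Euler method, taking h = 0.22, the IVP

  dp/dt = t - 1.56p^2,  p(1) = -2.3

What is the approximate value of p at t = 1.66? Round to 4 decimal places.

-35.3091

Euler: p_{n+1} = p_n + h·f(t_n, p_n).
t=1.000000, p=-2.300000: f=-7.252400 → p ← -2.300000 + 0.22·(-7.252400) = -3.895528
t=1.220000, p=-3.895528: f=-22.453216 → p ← -3.895528 + 0.22·(-22.453216) = -8.835235
t=1.440000, p=-8.835235: f=-120.335763 → p ← -8.835235 + 0.22·(-120.335763) = -35.309103
p(1.66) ≈ -35.3091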